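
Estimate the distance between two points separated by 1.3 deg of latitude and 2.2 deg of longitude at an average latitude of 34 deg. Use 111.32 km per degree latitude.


dlat_km = 1.3 * 111.32 = 144.716
dlon_km = 2.2 * 111.32 * cos(34) ≈ 203.035
dist = sqrt(144.716^2 + 203.035^2) ≈ 249.3 km

249.3 km


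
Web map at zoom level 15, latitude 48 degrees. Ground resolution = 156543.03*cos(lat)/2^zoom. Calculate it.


res = 156543.03 * cos(48) / 2^15 = 156543.03 * 0.66913061 / 32768 = 3.2 m/pixel

3.2 m/pixel


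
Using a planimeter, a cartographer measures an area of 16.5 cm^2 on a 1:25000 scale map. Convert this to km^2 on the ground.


ground_area = 16.5 * (25000/100)^2 = 1031250.0 m^2 = 1.03125 km^2 ≈ 1.031 km^2

1.031 km^2


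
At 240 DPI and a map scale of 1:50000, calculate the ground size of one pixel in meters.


pixel_cm = 2.54 / 240 ≈ 0.010583 cm
ground = pixel_cm * 50000 / 100 = 2.54 * 50000 / (240 * 100) = 127000 / 24000 ≈ 5.29 m

5.29 m


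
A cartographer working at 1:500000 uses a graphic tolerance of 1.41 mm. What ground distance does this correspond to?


ground = 1.41 mm * 500000 / 1000 = 705.0 m

705.0 m


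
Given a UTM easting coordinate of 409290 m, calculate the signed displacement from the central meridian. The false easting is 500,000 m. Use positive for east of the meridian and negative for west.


displacement = 409290 - 500000 = -90710 m

-90710 m


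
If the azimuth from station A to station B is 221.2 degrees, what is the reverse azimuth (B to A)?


back azimuth = (221.2 + 180) mod 360 = 41.2 degrees

41.2 degrees


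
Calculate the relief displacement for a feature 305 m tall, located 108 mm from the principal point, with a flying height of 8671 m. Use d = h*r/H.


d = h * r / H = 305 * 108 / 8671 = 3.8 mm

3.8 mm


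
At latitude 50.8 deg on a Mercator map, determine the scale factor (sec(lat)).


SF = 1 / cos(50.8) = 1 / 0.632029 = 1.582

1.582


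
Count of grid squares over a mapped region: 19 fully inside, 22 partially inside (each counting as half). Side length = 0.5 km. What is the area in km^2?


effective squares = 19 + 22 * 0.5 = 30.0
area = 30.0 * 0.25 = 7.5 km^2

7.5 km^2


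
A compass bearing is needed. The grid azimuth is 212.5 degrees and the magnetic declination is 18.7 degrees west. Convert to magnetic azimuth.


magnetic azimuth = grid azimuth - declination (east +ve)
mag_az = 212.5 - -18.7 = 231.2 degrees

231.2 degrees


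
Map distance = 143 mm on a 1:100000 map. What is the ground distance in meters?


ground = 143 mm * 100000 / 1000 = 14300.0 m

14300.0 m


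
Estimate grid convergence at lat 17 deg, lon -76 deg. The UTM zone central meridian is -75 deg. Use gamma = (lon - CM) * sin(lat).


gamma = (-76 - -75) * sin(17) = -1 * 0.292372 = -0.292 degrees

-0.292 degrees


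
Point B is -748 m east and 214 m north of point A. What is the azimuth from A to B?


az = atan2(-748, 214) = -74.0 deg
adjusted to 0-360: 286.0 degrees

286.0 degrees


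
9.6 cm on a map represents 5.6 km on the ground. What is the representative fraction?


ground = 5.6 km = 560000 cm; RF denominator = ground / map = 560000 / 9.6 ≈ 58333; RF = 1:58333

1:58333


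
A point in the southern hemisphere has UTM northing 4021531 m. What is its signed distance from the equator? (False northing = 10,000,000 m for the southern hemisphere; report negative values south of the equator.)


For southern: actual = 4021531 - 10000000 = -5978469 m

-5978469 m


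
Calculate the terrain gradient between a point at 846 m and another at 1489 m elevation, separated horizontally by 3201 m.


gradient = (1489 - 846) / 3201 = 643 / 3201 = 0.2009

0.2009


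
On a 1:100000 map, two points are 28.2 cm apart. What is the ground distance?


ground = 28.2 cm * 100000 / 100 = 28200.0 m = 28.2 km

28.2 km


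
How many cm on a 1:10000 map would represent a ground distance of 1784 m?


map_cm = 1784 * 100 / 10000 = 17.84 cm

17.84 cm


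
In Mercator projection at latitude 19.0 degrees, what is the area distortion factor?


area_distortion = 1/cos^2(19.0) = 1.119

1.119


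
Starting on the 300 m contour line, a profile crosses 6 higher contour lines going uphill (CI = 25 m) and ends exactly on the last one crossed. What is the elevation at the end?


elevation = 300 + 6 * 25 = 450 m

450 m


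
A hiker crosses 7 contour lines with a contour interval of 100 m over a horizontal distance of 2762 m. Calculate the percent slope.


elevation change = 7 * 100 = 700 m
slope = 700 / 2762 * 100 = 25.3%

25.3%


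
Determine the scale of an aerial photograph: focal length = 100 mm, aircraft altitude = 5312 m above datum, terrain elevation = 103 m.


scale = f / (H - h) = 100 mm / 5209 m = 100 / 5209000 = 1:52090

1:52090


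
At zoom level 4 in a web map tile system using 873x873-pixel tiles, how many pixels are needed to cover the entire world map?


tiles per axis = 2^4 = 16
total tiles = 16^2 = 256
pixels per axis = 16 * 873 = 13968
total pixels = 13968^2 = 195105024

195105024 pixels


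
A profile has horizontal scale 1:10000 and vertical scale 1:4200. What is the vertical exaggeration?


VE = horizontal_scale / vertical_scale = 10000 / 4200 ≈ 2.4

2.4x


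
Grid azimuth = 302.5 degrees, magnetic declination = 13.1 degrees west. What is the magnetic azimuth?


magnetic azimuth = grid azimuth - declination (east +ve)
mag_az = 302.5 - -13.1 = 315.6 degrees

315.6 degrees


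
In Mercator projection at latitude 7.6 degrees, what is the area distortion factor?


area_distortion = 1/cos^2(7.6) = 1.018

1.018


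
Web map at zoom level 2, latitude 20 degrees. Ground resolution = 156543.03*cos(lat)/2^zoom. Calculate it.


res = 156543.03 * cos(20) / 2^2 = 156543.03 * 0.93969262 / 4 = 36775.58 m/pixel

36775.58 m/pixel


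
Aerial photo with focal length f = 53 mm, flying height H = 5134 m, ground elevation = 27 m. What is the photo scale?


scale = f / (H - h) = 53 mm / 5107 m = 53 / 5107000 = 1:96358

1:96358


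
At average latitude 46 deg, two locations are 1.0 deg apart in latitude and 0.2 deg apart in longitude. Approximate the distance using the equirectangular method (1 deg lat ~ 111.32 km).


dlat_km = 1.0 * 111.32 = 111.32
dlon_km = 0.2 * 111.32 * cos(46) ≈ 15.466
dist = sqrt(111.32^2 + 15.466^2) ≈ 112.4 km

112.4 km


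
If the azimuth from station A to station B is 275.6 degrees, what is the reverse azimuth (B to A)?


back azimuth = (275.6 + 180) mod 360 = 95.6 degrees

95.6 degrees


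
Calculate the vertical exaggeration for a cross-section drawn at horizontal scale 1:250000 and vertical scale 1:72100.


VE = horizontal_scale / vertical_scale = 250000 / 72100 ≈ 3.5

3.5x


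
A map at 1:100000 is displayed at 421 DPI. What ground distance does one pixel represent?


pixel_cm = 2.54 / 421 ≈ 0.006033 cm
ground = pixel_cm * 100000 / 100 = 2.54 * 100000 / (421 * 100) = 254000 / 42100 ≈ 6.03 m

6.03 m


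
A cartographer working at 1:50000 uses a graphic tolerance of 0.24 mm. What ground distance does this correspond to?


ground = 0.24 mm * 50000 / 1000 = 12.0 m

12.0 m


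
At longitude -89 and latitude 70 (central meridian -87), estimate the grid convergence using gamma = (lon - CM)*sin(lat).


gamma = (-89 - -87) * sin(70) = -2 * 0.939693 = -1.879 degrees

-1.879 degrees


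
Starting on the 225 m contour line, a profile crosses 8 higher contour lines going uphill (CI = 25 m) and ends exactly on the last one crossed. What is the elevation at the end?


elevation = 225 + 8 * 25 = 425 m

425 m


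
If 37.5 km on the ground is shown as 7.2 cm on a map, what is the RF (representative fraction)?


ground = 37.5 km = 3750000 cm; RF denominator = ground / map = 3750000 / 7.2 ≈ 520833; RF = 1:520833

1:520833


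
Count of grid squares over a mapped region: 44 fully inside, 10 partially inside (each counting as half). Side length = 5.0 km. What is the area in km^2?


effective squares = 44 + 10 * 0.5 = 49.0
area = 49.0 * 25.0 = 1225.0 km^2

1225.0 km^2


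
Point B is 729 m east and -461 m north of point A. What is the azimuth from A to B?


az = atan2(729, -461) = 122.3 deg
adjusted to 0-360: 122.3 degrees

122.3 degrees


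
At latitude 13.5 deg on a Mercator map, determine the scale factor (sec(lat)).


SF = 1 / cos(13.5) = 1 / 0.97237 = 1.028

1.028


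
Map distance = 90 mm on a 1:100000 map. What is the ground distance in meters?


ground = 90 mm * 100000 / 1000 = 9000.0 m

9000.0 m


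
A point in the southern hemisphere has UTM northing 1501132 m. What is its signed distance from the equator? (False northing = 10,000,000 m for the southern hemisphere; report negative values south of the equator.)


For southern: actual = 1501132 - 10000000 = -8498868 m

-8498868 m


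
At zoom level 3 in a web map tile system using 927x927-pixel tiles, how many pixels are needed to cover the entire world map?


tiles per axis = 2^3 = 8
total tiles = 8^2 = 64
pixels per axis = 8 * 927 = 7416
total pixels = 7416^2 = 54997056

54997056 pixels


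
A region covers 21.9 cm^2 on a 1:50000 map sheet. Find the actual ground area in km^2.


ground_area = 21.9 * (50000/100)^2 = 5475000.0 m^2 = 5.475 km^2

5.475 km^2


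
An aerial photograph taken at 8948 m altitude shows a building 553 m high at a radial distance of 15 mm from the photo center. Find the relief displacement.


d = h * r / H = 553 * 15 / 8948 = 0.93 mm

0.93 mm


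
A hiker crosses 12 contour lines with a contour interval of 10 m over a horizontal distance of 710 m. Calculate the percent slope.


elevation change = 12 * 10 = 120 m
slope = 120 / 710 * 100 = 16.9%

16.9%


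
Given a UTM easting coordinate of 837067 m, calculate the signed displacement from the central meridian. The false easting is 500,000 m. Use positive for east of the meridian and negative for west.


displacement = 837067 - 500000 = 337067 m

337067 m


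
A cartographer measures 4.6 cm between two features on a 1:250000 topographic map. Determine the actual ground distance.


ground = 4.6 cm * 250000 / 100 = 11500.0 m = 11.5 km

11.5 km


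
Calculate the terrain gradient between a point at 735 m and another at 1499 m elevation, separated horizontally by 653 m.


gradient = (1499 - 735) / 653 = 764 / 653 = 1.17

1.17


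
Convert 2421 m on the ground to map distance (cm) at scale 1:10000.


map_cm = 2421 * 100 / 10000 = 24.21 cm

24.21 cm


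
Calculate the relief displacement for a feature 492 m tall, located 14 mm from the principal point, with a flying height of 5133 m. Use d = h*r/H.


d = h * r / H = 492 * 14 / 5133 = 1.34 mm

1.34 mm


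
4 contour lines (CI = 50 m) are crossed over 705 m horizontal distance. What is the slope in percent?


elevation change = 4 * 50 = 200 m
slope = 200 / 705 * 100 = 28.4%

28.4%


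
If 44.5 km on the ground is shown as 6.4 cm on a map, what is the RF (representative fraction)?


ground = 44.5 km = 4450000 cm; RF denominator = ground / map = 4450000 / 6.4 ≈ 695313; RF = 1:695313

1:695313


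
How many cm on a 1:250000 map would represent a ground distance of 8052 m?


map_cm = 8052 * 100 / 250000 = 3.2208 cm ≈ 3.22 cm

3.22 cm


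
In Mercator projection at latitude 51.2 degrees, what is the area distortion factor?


area_distortion = 1/cos^2(51.2) = 2.547

2.547


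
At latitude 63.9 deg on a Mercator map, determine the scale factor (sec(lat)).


SF = 1 / cos(63.9) = 1 / 0.439939 = 2.273

2.273


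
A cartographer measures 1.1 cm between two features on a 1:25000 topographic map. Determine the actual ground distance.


ground = 1.1 cm * 25000 / 100 = 275.0 m

275.0 m


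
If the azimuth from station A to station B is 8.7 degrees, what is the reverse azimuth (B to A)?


back azimuth = (8.7 + 180) mod 360 = 188.7 degrees

188.7 degrees


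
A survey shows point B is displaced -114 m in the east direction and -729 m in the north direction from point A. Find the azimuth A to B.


az = atan2(-114, -729) = -171.1 deg
adjusted to 0-360: 188.9 degrees

188.9 degrees


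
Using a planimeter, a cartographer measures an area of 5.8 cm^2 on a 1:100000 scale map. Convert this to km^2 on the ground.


ground_area = 5.8 * (100000/100)^2 = 5800000.0 m^2 = 5.8 km^2

5.8 km^2


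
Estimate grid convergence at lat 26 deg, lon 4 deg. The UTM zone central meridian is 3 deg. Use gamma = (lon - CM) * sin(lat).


gamma = (4 - 3) * sin(26) = 1 * 0.438371 = 0.438 degrees

0.438 degrees


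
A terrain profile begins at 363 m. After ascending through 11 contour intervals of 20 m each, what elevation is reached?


elevation = 363 + 11 * 20 = 583 m

583 m


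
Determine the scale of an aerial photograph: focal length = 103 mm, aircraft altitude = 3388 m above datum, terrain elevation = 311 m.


scale = f / (H - h) = 103 mm / 3077 m = 103 / 3077000 = 1:29874

1:29874


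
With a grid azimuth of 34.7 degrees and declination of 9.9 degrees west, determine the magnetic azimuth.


magnetic azimuth = grid azimuth - declination (east +ve)
mag_az = 34.7 - -9.9 = 44.6 degrees

44.6 degrees


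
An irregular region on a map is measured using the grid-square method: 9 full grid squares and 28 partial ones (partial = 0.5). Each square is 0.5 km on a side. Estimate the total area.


effective squares = 9 + 28 * 0.5 = 23.0
area = 23.0 * 0.25 = 5.75 km^2

5.75 km^2


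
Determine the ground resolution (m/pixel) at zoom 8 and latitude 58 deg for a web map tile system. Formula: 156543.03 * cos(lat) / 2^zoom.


res = 156543.03 * cos(58) / 2^8 = 156543.03 * 0.52991926 / 256 = 324.04 m/pixel

324.04 m/pixel


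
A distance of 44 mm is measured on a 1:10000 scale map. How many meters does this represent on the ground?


ground = 44 mm * 10000 / 1000 = 440.0 m

440.0 m


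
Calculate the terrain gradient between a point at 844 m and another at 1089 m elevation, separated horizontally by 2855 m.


gradient = (1089 - 844) / 2855 = 245 / 2855 = 0.0858

0.0858


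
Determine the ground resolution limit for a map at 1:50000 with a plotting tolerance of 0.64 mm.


ground = 0.64 mm * 50000 / 1000 = 32.0 m

32.0 m


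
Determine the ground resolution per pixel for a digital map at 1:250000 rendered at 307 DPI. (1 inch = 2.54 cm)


pixel_cm = 2.54 / 307 ≈ 0.008274 cm
ground = pixel_cm * 250000 / 100 = 2.54 * 250000 / (307 * 100) = 635000 / 30700 ≈ 20.68 m

20.68 m


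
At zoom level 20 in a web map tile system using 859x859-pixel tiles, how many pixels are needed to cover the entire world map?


tiles per axis = 2^20 = 1048576
total tiles = 1048576^2 = 1099511627776
pixels per axis = 1048576 * 859 = 900726784
total pixels = 900726784^2 = 811308739414982656

811308739414982656 pixels


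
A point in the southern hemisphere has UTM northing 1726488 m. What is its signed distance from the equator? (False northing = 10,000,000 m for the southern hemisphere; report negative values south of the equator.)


For southern: actual = 1726488 - 10000000 = -8273512 m

-8273512 m


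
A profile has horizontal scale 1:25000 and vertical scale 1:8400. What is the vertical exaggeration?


VE = horizontal_scale / vertical_scale = 25000 / 8400 ≈ 3.0

3.0x


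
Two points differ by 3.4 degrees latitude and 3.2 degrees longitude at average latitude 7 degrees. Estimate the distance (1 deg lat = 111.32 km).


dlat_km = 3.4 * 111.32 = 378.488
dlon_km = 3.2 * 111.32 * cos(7) ≈ 353.569
dist = sqrt(378.488^2 + 353.569^2) ≈ 517.9 km

517.9 km


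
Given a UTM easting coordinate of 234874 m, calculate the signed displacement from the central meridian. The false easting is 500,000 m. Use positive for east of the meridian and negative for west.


displacement = 234874 - 500000 = -265126 m

-265126 m


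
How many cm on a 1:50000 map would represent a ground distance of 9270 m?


map_cm = 9270 * 100 / 50000 = 18.54 cm

18.54 cm


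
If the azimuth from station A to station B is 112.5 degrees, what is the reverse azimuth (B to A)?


back azimuth = (112.5 + 180) mod 360 = 292.5 degrees

292.5 degrees


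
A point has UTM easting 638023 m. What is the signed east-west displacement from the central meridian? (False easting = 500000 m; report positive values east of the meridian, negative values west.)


displacement = 638023 - 500000 = 138023 m

138023 m


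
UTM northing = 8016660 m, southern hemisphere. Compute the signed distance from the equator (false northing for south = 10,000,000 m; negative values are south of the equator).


For southern: actual = 8016660 - 10000000 = -1983340 m

-1983340 m


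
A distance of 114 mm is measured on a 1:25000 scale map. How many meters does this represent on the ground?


ground = 114 mm * 25000 / 1000 = 2850.0 m

2850.0 m


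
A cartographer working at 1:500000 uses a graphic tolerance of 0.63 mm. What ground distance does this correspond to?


ground = 0.63 mm * 500000 / 1000 = 315.0 m

315.0 m


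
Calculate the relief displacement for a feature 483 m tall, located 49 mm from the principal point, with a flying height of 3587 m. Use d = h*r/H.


d = h * r / H = 483 * 49 / 3587 = 6.6 mm

6.6 mm


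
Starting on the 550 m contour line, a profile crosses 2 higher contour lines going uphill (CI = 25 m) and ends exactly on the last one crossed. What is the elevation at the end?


elevation = 550 + 2 * 25 = 600 m

600 m


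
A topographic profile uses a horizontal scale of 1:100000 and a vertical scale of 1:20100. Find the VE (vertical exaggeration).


VE = horizontal_scale / vertical_scale = 100000 / 20100 ≈ 5.0

5.0x


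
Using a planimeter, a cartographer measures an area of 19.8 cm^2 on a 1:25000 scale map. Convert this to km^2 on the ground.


ground_area = 19.8 * (25000/100)^2 = 1237500.0 m^2 = 1.2375 km^2 ≈ 1.238 km^2

1.238 km^2


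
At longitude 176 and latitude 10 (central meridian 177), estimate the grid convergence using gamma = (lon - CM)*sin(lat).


gamma = (176 - 177) * sin(10) = -1 * 0.173648 = -0.174 degrees

-0.174 degrees


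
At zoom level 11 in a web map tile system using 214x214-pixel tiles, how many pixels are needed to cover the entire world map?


tiles per axis = 2^11 = 2048
total tiles = 2048^2 = 4194304
pixels per axis = 2048 * 214 = 438272
total pixels = 438272^2 = 192082345984

192082345984 pixels


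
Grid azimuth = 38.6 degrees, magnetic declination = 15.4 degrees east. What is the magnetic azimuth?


magnetic azimuth = grid azimuth - declination (east +ve)
mag_az = 38.6 - 15.4 = 23.2 degrees

23.2 degrees


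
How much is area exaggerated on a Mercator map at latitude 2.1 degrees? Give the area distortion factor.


area_distortion = 1/cos^2(2.1) = 1.001

1.001


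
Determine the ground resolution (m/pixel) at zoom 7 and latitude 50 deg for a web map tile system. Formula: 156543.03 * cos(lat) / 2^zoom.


res = 156543.03 * cos(50) / 2^7 = 156543.03 * 0.64278761 / 128 = 786.12 m/pixel

786.12 m/pixel


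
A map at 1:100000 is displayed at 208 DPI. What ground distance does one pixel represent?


pixel_cm = 2.54 / 208 ≈ 0.012212 cm
ground = pixel_cm * 100000 / 100 = 2.54 * 100000 / (208 * 100) = 254000 / 20800 ≈ 12.21 m

12.21 m


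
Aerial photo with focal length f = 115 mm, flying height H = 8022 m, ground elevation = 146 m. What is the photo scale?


scale = f / (H - h) = 115 mm / 7876 m = 115 / 7876000 = 1:68487

1:68487


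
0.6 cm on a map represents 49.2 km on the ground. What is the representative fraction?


ground = 49.2 km = 4920000 cm; RF denominator = ground / map = 4920000 / 0.6 = 8200000; RF = 1:8200000

1:8200000


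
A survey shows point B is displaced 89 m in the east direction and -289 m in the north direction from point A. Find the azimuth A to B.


az = atan2(89, -289) = 162.9 deg
adjusted to 0-360: 162.9 degrees

162.9 degrees


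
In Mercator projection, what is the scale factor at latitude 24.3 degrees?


SF = 1 / cos(24.3) = 1 / 0.911403 = 1.097

1.097


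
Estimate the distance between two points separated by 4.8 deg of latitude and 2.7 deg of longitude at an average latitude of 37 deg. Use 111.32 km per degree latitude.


dlat_km = 4.8 * 111.32 = 534.336
dlon_km = 2.7 * 111.32 * cos(37) ≈ 240.041
dist = sqrt(534.336^2 + 240.041^2) ≈ 585.8 km

585.8 km


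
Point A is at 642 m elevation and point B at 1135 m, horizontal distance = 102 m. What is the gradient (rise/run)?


gradient = (1135 - 642) / 102 = 493 / 102 = 4.8333

4.8333


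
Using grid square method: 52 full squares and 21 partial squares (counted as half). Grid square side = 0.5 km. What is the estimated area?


effective squares = 52 + 21 * 0.5 = 62.5
area = 62.5 * 0.25 = 15.625 km^2

15.625 km^2


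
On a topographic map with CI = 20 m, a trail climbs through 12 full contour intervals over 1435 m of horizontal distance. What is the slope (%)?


elevation change = 12 * 20 = 240 m
slope = 240 / 1435 * 100 = 16.7%

16.7%


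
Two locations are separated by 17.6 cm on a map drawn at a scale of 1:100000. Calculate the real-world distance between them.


ground = 17.6 cm * 100000 / 100 = 17600.0 m = 17.6 km

17.6 km


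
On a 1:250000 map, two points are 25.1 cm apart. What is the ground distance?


ground = 25.1 cm * 250000 / 100 = 62750.0 m = 62.75 km

62.75 km


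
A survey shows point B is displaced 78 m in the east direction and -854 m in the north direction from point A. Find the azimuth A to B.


az = atan2(78, -854) = 174.8 deg
adjusted to 0-360: 174.8 degrees

174.8 degrees


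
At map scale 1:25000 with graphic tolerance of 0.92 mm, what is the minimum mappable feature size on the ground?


ground = 0.92 mm * 25000 / 1000 = 23.0 m

23.0 m


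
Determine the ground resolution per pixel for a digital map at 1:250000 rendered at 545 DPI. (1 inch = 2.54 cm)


pixel_cm = 2.54 / 545 ≈ 0.004661 cm
ground = pixel_cm * 250000 / 100 = 2.54 * 250000 / (545 * 100) = 635000 / 54500 ≈ 11.65 m

11.65 m


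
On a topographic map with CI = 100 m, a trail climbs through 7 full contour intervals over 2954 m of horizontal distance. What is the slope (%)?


elevation change = 7 * 100 = 700 m
slope = 700 / 2954 * 100 = 23.7%

23.7%


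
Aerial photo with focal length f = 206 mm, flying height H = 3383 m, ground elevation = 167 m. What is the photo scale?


scale = f / (H - h) = 206 mm / 3216 m = 206 / 3216000 = 1:15612

1:15612


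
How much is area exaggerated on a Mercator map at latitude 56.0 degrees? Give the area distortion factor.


area_distortion = 1/cos^2(56.0) = 3.198

3.198


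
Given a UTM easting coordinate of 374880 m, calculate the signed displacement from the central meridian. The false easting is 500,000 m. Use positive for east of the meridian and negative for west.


displacement = 374880 - 500000 = -125120 m

-125120 m


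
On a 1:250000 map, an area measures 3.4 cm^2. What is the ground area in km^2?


ground_area = 3.4 * (250000/100)^2 = 21250000.0 m^2 = 21.25 km^2

21.25 km^2


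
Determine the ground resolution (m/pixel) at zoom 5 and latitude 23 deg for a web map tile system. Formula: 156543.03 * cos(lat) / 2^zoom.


res = 156543.03 * cos(23) / 2^5 = 156543.03 * 0.92050485 / 32 = 4503.08 m/pixel

4503.08 m/pixel


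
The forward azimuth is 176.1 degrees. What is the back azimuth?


back azimuth = (176.1 + 180) mod 360 = 356.1 degrees

356.1 degrees


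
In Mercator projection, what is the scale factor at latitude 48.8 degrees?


SF = 1 / cos(48.8) = 1 / 0.658689 = 1.518

1.518


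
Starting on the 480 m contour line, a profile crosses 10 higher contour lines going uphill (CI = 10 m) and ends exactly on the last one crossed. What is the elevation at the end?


elevation = 480 + 10 * 10 = 580 m

580 m


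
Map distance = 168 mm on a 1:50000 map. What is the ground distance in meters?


ground = 168 mm * 50000 / 1000 = 8400.0 m

8400.0 m


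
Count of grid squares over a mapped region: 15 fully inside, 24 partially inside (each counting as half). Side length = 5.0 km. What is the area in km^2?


effective squares = 15 + 24 * 0.5 = 27.0
area = 27.0 * 25.0 = 675.0 km^2

675.0 km^2


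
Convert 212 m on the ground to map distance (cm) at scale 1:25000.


map_cm = 212 * 100 / 25000 = 0.848 cm ≈ 0.85 cm

0.85 cm


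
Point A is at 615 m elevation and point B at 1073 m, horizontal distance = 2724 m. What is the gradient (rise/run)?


gradient = (1073 - 615) / 2724 = 458 / 2724 = 0.1681

0.1681


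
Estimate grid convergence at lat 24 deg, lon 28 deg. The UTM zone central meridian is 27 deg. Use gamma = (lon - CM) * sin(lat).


gamma = (28 - 27) * sin(24) = 1 * 0.406737 = 0.407 degrees

0.407 degrees


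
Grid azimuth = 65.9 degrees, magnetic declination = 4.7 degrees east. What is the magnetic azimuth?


magnetic azimuth = grid azimuth - declination (east +ve)
mag_az = 65.9 - 4.7 = 61.2 degrees

61.2 degrees


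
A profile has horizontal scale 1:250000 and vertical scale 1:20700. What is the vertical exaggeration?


VE = horizontal_scale / vertical_scale = 250000 / 20700 ≈ 12.1

12.1x


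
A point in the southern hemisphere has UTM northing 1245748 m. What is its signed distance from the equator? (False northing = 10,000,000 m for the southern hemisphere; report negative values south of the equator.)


For southern: actual = 1245748 - 10000000 = -8754252 m

-8754252 m


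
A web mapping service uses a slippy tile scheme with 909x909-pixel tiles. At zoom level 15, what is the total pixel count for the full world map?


tiles per axis = 2^15 = 32768
total tiles = 32768^2 = 1073741824
pixels per axis = 32768 * 909 = 29786112
total pixels = 29786112^2 = 887212468076544

887212468076544 pixels


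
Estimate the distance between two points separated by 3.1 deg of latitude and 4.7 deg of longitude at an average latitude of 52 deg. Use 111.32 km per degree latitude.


dlat_km = 3.1 * 111.32 = 345.092
dlon_km = 4.7 * 111.32 * cos(52) ≈ 322.117
dist = sqrt(345.092^2 + 322.117^2) ≈ 472.1 km

472.1 km


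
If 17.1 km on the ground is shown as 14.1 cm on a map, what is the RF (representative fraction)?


ground = 17.1 km = 1710000 cm; RF denominator = ground / map = 1710000 / 14.1 ≈ 121277; RF = 1:121277

1:121277


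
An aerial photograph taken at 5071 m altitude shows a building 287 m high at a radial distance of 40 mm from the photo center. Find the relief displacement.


d = h * r / H = 287 * 40 / 5071 = 2.26 mm

2.26 mm


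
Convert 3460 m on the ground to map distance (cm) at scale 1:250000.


map_cm = 3460 * 100 / 250000 = 1.384 cm ≈ 1.38 cm

1.38 cm


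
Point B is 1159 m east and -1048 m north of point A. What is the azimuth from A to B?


az = atan2(1159, -1048) = 132.1 deg
adjusted to 0-360: 132.1 degrees

132.1 degrees


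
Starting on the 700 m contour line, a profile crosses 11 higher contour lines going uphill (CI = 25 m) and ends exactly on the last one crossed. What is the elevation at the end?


elevation = 700 + 11 * 25 = 975 m

975 m


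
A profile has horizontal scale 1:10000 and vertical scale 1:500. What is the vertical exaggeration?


VE = horizontal_scale / vertical_scale = 10000 / 500 = 20.0

20.0x


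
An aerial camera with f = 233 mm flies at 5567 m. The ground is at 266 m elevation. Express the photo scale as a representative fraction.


scale = f / (H - h) = 233 mm / 5301 m = 233 / 5301000 = 1:22751

1:22751


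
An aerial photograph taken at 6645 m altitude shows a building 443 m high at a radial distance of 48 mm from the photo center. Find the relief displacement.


d = h * r / H = 443 * 48 / 6645 = 3.2 mm

3.2 mm


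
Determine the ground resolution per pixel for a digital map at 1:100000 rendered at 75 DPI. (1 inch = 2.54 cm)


pixel_cm = 2.54 / 75 ≈ 0.033867 cm
ground = pixel_cm * 100000 / 100 = 2.54 * 100000 / (75 * 100) = 254000 / 7500 ≈ 33.87 m

33.87 m


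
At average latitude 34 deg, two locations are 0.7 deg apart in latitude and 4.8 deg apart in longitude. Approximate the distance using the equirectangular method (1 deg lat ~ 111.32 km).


dlat_km = 0.7 * 111.32 = 77.924
dlon_km = 4.8 * 111.32 * cos(34) ≈ 442.985
dist = sqrt(77.924^2 + 442.985^2) ≈ 449.8 km

449.8 km


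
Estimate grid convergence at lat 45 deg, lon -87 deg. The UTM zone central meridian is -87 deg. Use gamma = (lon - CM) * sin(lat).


gamma = (-87 - -87) * sin(45) = 0 * 0.707107 = 0.0 degrees

0.0 degrees


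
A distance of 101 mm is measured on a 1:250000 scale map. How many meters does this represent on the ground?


ground = 101 mm * 250000 / 1000 = 25250.0 m

25250.0 m


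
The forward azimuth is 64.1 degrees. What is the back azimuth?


back azimuth = (64.1 + 180) mod 360 = 244.1 degrees

244.1 degrees


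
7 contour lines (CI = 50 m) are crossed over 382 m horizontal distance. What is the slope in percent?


elevation change = 7 * 50 = 350 m
slope = 350 / 382 * 100 = 91.6%

91.6%


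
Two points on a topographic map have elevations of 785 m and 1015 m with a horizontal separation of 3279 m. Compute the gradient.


gradient = (1015 - 785) / 3279 = 230 / 3279 = 0.0701

0.0701


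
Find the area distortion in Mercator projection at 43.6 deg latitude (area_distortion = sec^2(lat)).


area_distortion = 1/cos^2(43.6) = 1.907

1.907


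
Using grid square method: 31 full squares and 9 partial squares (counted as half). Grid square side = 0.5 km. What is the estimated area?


effective squares = 31 + 9 * 0.5 = 35.5
area = 35.5 * 0.25 = 8.875 km^2

8.875 km^2


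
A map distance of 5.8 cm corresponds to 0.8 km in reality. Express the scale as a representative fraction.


ground = 0.8 km = 80000 cm; RF denominator = ground / map = 80000 / 5.8 ≈ 13793; RF = 1:13793

1:13793


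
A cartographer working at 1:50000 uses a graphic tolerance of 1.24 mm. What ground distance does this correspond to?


ground = 1.24 mm * 50000 / 1000 = 62.0 m

62.0 m


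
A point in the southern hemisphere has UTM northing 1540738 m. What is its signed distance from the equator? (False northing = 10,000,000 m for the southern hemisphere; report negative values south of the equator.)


For southern: actual = 1540738 - 10000000 = -8459262 m

-8459262 m


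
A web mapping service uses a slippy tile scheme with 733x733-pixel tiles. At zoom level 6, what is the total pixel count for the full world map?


tiles per axis = 2^6 = 64
total tiles = 64^2 = 4096
pixels per axis = 64 * 733 = 46912
total pixels = 46912^2 = 2200735744

2200735744 pixels


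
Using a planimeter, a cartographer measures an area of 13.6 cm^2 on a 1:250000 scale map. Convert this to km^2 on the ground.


ground_area = 13.6 * (250000/100)^2 = 85000000.0 m^2 = 85.0 km^2

85.0 km^2


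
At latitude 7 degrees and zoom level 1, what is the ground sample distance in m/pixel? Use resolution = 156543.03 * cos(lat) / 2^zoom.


res = 156543.03 * cos(7) / 2^1 = 156543.03 * 0.99254615 / 2 = 77688.09 m/pixel

77688.09 m/pixel


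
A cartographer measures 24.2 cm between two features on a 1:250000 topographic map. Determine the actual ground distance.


ground = 24.2 cm * 250000 / 100 = 60500.0 m = 60.5 km

60.5 km


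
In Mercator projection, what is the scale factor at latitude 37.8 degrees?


SF = 1 / cos(37.8) = 1 / 0.790155 = 1.266

1.266


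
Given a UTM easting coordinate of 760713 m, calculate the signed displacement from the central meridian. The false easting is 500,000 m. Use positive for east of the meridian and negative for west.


displacement = 760713 - 500000 = 260713 m

260713 m


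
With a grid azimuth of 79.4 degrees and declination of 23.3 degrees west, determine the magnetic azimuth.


magnetic azimuth = grid azimuth - declination (east +ve)
mag_az = 79.4 - -23.3 = 102.7 degrees

102.7 degrees


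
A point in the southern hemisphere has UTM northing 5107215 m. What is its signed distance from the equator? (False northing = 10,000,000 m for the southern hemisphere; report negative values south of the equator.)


For southern: actual = 5107215 - 10000000 = -4892785 m

-4892785 m


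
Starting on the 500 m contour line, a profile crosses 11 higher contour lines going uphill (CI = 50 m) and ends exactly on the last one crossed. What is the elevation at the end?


elevation = 500 + 11 * 50 = 1050 m

1050 m


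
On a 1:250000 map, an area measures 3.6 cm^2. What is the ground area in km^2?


ground_area = 3.6 * (250000/100)^2 = 22500000.0 m^2 = 22.5 km^2

22.5 km^2


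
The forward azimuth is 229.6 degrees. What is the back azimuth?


back azimuth = (229.6 + 180) mod 360 = 49.6 degrees

49.6 degrees


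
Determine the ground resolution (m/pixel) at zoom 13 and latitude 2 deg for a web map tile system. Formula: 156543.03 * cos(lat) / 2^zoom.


res = 156543.03 * cos(2) / 2^13 = 156543.03 * 0.99939083 / 8192 = 19.1 m/pixel

19.1 m/pixel


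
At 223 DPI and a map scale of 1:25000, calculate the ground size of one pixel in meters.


pixel_cm = 2.54 / 223 ≈ 0.01139 cm
ground = pixel_cm * 25000 / 100 = 2.54 * 25000 / (223 * 100) = 63500 / 22300 ≈ 2.85 m

2.85 m


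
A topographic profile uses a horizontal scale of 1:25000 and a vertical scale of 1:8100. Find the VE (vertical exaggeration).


VE = horizontal_scale / vertical_scale = 25000 / 8100 ≈ 3.1

3.1x


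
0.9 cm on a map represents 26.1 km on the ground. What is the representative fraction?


ground = 26.1 km = 2610000 cm; RF denominator = ground / map = 2610000 / 0.9 = 2900000; RF = 1:2900000

1:2900000


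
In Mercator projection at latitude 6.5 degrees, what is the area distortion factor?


area_distortion = 1/cos^2(6.5) = 1.013

1.013


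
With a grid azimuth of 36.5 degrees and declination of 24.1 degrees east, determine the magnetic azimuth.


magnetic azimuth = grid azimuth - declination (east +ve)
mag_az = 36.5 - 24.1 = 12.4 degrees

12.4 degrees


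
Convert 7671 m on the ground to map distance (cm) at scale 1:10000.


map_cm = 7671 * 100 / 10000 = 76.71 cm

76.71 cm


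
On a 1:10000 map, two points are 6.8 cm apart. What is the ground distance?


ground = 6.8 cm * 10000 / 100 = 680.0 m

680.0 m


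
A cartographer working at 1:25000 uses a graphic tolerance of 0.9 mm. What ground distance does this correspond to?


ground = 0.9 mm * 25000 / 1000 = 22.5 m

22.5 m


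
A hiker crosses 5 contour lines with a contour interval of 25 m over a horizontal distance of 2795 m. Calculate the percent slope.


elevation change = 5 * 25 = 125 m
slope = 125 / 2795 * 100 = 4.5%

4.5%


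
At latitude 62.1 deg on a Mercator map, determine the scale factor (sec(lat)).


SF = 1 / cos(62.1) = 1 / 0.46793 = 2.137

2.137


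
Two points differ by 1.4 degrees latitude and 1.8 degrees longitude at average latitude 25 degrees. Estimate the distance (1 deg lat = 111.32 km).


dlat_km = 1.4 * 111.32 = 155.848
dlon_km = 1.8 * 111.32 * cos(25) ≈ 181.602
dist = sqrt(155.848^2 + 181.602^2) ≈ 239.3 km

239.3 km


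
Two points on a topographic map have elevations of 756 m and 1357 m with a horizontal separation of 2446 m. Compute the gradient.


gradient = (1357 - 756) / 2446 = 601 / 2446 = 0.2457

0.2457


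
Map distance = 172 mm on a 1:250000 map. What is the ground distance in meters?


ground = 172 mm * 250000 / 1000 = 43000.0 m

43000.0 m


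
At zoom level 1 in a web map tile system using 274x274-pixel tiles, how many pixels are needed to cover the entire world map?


tiles per axis = 2^1 = 2
total tiles = 2^2 = 4
pixels per axis = 2 * 274 = 548
total pixels = 548^2 = 300304

300304 pixels


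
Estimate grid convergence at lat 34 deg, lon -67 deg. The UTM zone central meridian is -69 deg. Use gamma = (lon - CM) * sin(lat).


gamma = (-67 - -69) * sin(34) = 2 * 0.559193 = 1.118 degrees

1.118 degrees


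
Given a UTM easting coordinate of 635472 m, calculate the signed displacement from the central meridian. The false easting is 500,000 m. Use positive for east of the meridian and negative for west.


displacement = 635472 - 500000 = 135472 m

135472 m


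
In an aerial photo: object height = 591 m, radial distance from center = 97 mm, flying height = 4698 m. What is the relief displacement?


d = h * r / H = 591 * 97 / 4698 = 12.2 mm

12.2 mm


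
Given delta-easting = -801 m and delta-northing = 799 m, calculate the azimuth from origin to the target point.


az = atan2(-801, 799) = -45.1 deg
adjusted to 0-360: 314.9 degrees

314.9 degrees


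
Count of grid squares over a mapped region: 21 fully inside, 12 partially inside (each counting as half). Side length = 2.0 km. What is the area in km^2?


effective squares = 21 + 12 * 0.5 = 27.0
area = 27.0 * 4.0 = 108.0 km^2

108.0 km^2


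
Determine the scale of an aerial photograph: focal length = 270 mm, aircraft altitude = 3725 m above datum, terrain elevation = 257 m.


scale = f / (H - h) = 270 mm / 3468 m = 270 / 3468000 = 1:12844

1:12844


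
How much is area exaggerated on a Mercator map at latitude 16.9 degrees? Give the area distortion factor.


area_distortion = 1/cos^2(16.9) = 1.092

1.092


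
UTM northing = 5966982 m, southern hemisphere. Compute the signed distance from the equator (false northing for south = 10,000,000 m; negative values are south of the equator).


For southern: actual = 5966982 - 10000000 = -4033018 m

-4033018 m


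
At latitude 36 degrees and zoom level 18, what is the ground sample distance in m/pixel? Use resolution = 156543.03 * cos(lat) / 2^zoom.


res = 156543.03 * cos(36) / 2^18 = 156543.03 * 0.80901699 / 262144 = 0.48 m/pixel

0.48 m/pixel


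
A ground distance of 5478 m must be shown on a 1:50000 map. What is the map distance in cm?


map_cm = 5478 * 100 / 50000 = 10.956 cm ≈ 10.96 cm

10.96 cm


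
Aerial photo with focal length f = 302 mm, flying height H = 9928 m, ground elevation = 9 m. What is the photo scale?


scale = f / (H - h) = 302 mm / 9919 m = 302 / 9919000 = 1:32844

1:32844


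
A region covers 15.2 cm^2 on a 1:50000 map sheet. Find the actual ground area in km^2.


ground_area = 15.2 * (50000/100)^2 = 3800000.0 m^2 = 3.8 km^2

3.8 km^2


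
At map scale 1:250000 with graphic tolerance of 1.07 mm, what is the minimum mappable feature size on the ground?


ground = 1.07 mm * 250000 / 1000 = 267.5 m

267.5 m


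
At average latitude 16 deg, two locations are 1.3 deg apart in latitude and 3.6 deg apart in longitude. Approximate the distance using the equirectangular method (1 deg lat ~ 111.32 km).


dlat_km = 1.3 * 111.32 = 144.716
dlon_km = 3.6 * 111.32 * cos(16) ≈ 385.228
dist = sqrt(144.716^2 + 385.228^2) ≈ 411.5 km

411.5 km


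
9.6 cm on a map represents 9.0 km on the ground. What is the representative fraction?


ground = 9.0 km = 900000 cm; RF denominator = ground / map = 900000 / 9.6 = 93750; RF = 1:93750

1:93750


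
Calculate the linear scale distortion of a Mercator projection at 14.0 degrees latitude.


SF = 1 / cos(14.0) = 1 / 0.970296 = 1.031

1.031


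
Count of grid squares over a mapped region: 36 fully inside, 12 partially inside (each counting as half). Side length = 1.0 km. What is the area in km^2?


effective squares = 36 + 12 * 0.5 = 42.0
area = 42.0 * 1.0 = 42.0 km^2

42.0 km^2


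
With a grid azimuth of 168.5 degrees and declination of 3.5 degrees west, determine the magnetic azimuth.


magnetic azimuth = grid azimuth - declination (east +ve)
mag_az = 168.5 - -3.5 = 172.0 degrees

172.0 degrees
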